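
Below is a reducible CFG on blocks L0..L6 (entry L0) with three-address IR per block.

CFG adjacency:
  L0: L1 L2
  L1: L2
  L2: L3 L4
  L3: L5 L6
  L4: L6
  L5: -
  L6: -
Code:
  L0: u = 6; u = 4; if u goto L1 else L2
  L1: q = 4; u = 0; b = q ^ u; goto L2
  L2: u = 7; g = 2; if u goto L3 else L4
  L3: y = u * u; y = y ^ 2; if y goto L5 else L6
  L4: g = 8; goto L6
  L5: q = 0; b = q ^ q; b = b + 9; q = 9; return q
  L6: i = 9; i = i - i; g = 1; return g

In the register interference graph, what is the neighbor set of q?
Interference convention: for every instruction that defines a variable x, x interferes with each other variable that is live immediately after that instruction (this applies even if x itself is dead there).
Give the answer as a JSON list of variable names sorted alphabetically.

def/use:
  L0: {u} / ∅
  L1: {b,q,u} / ∅
  L2: {g,u} / ∅
  L3: {y} / {u}
  L4: {g} / ∅
  L5: {b,q} / ∅
  L6: {g,i} / ∅

Backward fixpoint:
  L0 li=∅ lo=∅
  L1 li=∅ lo=∅
  L2 li=∅ lo={u}
  L3 li={u} lo=∅
  L4 li=∅ lo=∅
  L5 li=∅ lo=∅
  L6 li=∅ lo=∅

Interference:
  b — ∅
  g — {u}
  i — ∅
  q — {u}
  u — {g,q}
  y — ∅

N(q) = ["u"]

Answer: ["u"]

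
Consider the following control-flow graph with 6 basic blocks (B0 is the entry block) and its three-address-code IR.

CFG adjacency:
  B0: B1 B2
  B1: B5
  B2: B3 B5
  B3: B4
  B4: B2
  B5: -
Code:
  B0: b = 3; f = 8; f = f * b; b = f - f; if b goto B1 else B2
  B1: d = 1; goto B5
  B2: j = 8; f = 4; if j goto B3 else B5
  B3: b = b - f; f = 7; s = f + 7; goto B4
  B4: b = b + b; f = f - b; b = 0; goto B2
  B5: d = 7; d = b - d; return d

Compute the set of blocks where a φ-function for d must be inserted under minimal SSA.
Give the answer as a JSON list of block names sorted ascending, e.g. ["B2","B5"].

Answer: ["B5"]

Derivation:
idom tree: B1←B0 B2←B0 B3←B2 B4←B3 B5←B0
Dom∩ at merges:
  B2: preds {B0,B4}: {B0} ∩ {B0,B2,B3,B4} = {B0}; idom=B0
  B5: preds {B1,B2}: {B0,B1} ∩ {B0,B2} = {B0}; idom=B0

Frontier:
  join B2 pred B0: · stop@B0
  join B2 pred B4: B4→B3→B2 stop@B0
  join B5 pred B1: B1 stop@B0
  join B5 pred B2: B2 stop@B0
  B0 → ∅
  B1 → {B5}
  B2 → {B2,B5}
  B3 → {B2}
  B4 → {B2}
  B5 → ∅

φ for d: defs {B1,B5}
  DF⁺ = {B5}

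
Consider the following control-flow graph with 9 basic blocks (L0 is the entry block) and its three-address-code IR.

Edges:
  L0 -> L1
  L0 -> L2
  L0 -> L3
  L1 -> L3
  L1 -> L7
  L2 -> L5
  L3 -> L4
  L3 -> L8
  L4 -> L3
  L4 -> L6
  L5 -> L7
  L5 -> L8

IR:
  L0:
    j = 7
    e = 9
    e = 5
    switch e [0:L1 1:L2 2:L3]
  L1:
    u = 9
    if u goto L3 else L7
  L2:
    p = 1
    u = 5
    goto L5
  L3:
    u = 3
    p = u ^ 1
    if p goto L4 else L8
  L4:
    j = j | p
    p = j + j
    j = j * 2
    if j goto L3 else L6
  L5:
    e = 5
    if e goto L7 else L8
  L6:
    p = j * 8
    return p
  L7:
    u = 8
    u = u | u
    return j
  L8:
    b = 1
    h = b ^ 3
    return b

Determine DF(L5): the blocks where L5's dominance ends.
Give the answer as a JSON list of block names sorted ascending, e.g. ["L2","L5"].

idom tree: L1←L0 L2←L0 L3←L0 L4←L3 L5←L2 L6←L4 L7←L0 L8←L0
Dom∩ at merges:
  L3: preds {L0,L1,L4}: {L0} ∩ {L0,L1} ∩ {L0,L3,L4} = {L0}; idom=L0
  L7: preds {L1,L5}: {L0,L1} ∩ {L0,L2,L5} = {L0}; idom=L0
  L8: preds {L3,L5}: {L0,L3} ∩ {L0,L2,L5} = {L0}; idom=L0

Frontier:
  L3←L0: walk · to L0
  L3←L1: walk L1 to L0
  L3←L4: walk L4→L3 to L0
  L7←L1: walk L1 to L0
  L7←L5: walk L5→L2 to L0
  L8←L3: walk L3 to L0
  L8←L5: walk L5→L2 to L0
  L0: DF=∅
  L1: DF={L3,L7}
  L2: DF={L7,L8}
  L3: DF={L3,L8}
  L4: DF={L3}
  L5: DF={L7,L8}
  L6: DF=∅
  L7: DF=∅
  L8: DF=∅

DF(L5) = ["L7", "L8"]

Answer: ["L7", "L8"]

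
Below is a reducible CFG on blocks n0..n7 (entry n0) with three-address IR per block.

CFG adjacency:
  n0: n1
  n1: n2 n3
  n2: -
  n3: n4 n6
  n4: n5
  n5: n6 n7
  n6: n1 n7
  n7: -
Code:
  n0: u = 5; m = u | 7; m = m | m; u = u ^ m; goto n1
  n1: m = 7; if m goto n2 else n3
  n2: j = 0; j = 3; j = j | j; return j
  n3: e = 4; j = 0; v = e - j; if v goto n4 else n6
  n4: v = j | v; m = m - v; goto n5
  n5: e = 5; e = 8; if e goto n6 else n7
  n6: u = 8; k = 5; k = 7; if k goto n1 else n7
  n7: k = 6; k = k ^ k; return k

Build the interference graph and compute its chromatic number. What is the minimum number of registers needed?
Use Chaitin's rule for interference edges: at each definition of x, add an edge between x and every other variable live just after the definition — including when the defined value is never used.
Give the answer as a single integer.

Answer: 3

Working:
Block summaries:
  n0: def={m,u} ue=∅
  n1: def={m} ue=∅
  n2: def={j} ue=∅
  n3: def={e,j,v} ue=∅
  n4: def={m,v} ue={j,m,v}
  n5: def={e} ue=∅
  n6: def={k,u} ue=∅
  n7: def={k} ue=∅

Backward fixpoint:
  n0: in=∅ out=∅
  n1: in=∅ out={m}
  n2: in=∅ out=∅
  n3: in={m} out={j,m,v}
  n4: in={j,m,v} out=∅
  n5: in=∅ out=∅
  n6: in=∅ out=∅
  n7: in=∅ out=∅

Conflict graph:
  e↔{j,m}
  j↔{e,m,v}
  k↔∅
  m↔{e,j,u,v}
  u↔{m}
  v↔{j,m}

Registers:
  {e,j,m} pairwise interfere (3-clique) ⇒ χ ≥ 3
  assign e→r2 j→r1 k→r0 m→r0 u→r1 v→r2 — no edge inside a register ⇒ χ ≤ 3
  χ = 3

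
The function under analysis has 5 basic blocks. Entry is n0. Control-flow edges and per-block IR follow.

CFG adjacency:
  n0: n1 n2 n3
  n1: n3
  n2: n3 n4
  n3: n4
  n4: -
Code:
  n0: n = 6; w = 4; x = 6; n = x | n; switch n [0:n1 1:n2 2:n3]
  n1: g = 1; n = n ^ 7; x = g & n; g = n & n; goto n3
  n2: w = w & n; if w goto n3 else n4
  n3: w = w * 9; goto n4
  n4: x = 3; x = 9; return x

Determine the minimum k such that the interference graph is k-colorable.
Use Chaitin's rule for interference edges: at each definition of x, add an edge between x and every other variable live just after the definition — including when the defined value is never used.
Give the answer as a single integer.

Per-block:
  n0: def={n,w,x} ue=∅
  n1: def={g,n,x} ue={n}
  n2: def={w} ue={n,w}
  n3: def={w} ue={w}
  n4: def={x} ue=∅

Liveness:
  live n0: ∅→{n,w}
  live n1: {n,w}→{w}
  live n2: {n,w}→{w}
  live n3: {w}→∅
  live n4: ∅→∅

Conflict graph:
  g: {n,w}
  n: {g,w,x}
  w: {g,n,x}
  x: {n,w}

Colouring:
  clique {g,n,w} ⇒ need ≥ 3
  assign g→r2 n→r0 w→r1 x→r2 — no edge inside a register ⇒ χ ≤ 3
  χ = 3

Answer: 3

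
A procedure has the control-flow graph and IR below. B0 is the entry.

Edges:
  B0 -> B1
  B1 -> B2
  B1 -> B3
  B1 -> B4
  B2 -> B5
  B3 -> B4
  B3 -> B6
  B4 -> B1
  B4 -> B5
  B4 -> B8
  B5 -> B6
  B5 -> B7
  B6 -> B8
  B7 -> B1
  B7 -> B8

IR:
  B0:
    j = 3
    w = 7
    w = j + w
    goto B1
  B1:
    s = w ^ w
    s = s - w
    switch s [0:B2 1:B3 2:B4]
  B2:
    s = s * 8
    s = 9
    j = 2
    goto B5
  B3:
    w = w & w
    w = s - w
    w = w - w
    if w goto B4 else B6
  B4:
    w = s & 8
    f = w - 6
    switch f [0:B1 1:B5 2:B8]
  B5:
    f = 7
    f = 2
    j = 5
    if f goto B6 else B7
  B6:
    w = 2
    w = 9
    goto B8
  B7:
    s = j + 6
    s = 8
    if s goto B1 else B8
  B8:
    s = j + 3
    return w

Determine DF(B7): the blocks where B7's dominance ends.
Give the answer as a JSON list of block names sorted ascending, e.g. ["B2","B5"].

Answer: ["B1", "B8"]

Working:
idom tree: B1←B0 B2←B1 B3←B1 B4←B1 B5←B1 B6←B1 B7←B5 B8←B1
Join-block Dom:
  B1: preds {B0,B4,B7}: {B0} ∩ {B0,B1,B4} ∩ {B0,B1,B5,B7} = {B0}; idom=B0
  B4: preds {B1,B3}: {B0,B1} ∩ {B0,B1,B3} = {B0,B1}; idom=B1
  B5: preds {B2,B4}: {B0,B1,B2} ∩ {B0,B1,B4} = {B0,B1}; idom=B1
  B6: preds {B3,B5}: {B0,B1,B3} ∩ {B0,B1,B5} = {B0,B1}; idom=B1
  B8: preds {B4,B6,B7}: {B0,B1,B4} ∩ {B0,B1,B6} ∩ {B0,B1,B5,B7} = {B0,B1}; idom=B1

DF walk-up:
  join B1 pred B0: · stop@B0
  join B1 pred B4: B4→B1 stop@B0
  join B1 pred B7: B7→B5→B1 stop@B0
  join B4 pred B1: · stop@B1
  join B4 pred B3: B3 stop@B1
  join B5 pred B2: B2 stop@B1
  join B5 pred B4: B4 stop@B1
  join B6 pred B3: B3 stop@B1
  join B6 pred B5: B5 stop@B1
  join B8 pred B4: B4 stop@B1
  join B8 pred B6: B6 stop@B1
  join B8 pred B7: B7→B5 stop@B1
  B0: DF=∅
  B1: DF={B1}
  B2: DF={B5}
  B3: DF={B4,B6}
  B4: DF={B1,B5,B8}
  B5: DF={B1,B6,B8}
  B6: DF={B8}
  B7: DF={B1,B8}
  B8: DF=∅

DF(B7) = ["B1", "B8"]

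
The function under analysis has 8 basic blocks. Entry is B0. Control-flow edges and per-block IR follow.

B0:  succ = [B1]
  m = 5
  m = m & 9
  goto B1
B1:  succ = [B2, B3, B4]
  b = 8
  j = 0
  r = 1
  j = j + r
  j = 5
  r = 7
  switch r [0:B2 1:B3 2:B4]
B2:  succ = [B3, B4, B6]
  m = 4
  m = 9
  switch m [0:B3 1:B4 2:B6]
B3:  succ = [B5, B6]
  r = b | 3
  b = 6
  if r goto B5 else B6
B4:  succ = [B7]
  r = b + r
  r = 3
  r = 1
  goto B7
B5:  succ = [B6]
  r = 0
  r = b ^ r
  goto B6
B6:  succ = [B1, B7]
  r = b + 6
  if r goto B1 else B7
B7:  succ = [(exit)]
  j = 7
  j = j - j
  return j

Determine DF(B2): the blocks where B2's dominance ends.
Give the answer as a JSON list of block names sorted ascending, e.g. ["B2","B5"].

idom tree: B1←B0 B2←B1 B3←B1 B4←B1 B5←B3 B6←B1 B7←B1
Dom∩ at merges:
  B1: preds {B0,B6}: {B0} ∩ {B0,B1,B6} = {B0}; idom=B0
  B3: preds {B1,B2}: {B0,B1} ∩ {B0,B1,B2} = {B0,B1}; idom=B1
  B4: preds {B1,B2}: {B0,B1} ∩ {B0,B1,B2} = {B0,B1}; idom=B1
  B6: preds {B2,B3,B5}: {B0,B1,B2} ∩ {B0,B1,B3} ∩ {B0,B1,B3,B5} = {B0,B1}; idom=B1
  B7: preds {B4,B6}: {B0,B1,B4} ∩ {B0,B1,B6} = {B0,B1}; idom=B1

DF walk-up:
  B1←B0: walk · to B0
  B1←B6: walk B6→B1 to B0
  B3←B1: walk · to B1
  B3←B2: walk B2 to B1
  B4←B1: walk · to B1
  B4←B2: walk B2 to B1
  B6←B2: walk B2 to B1
  B6←B3: walk B3 to B1
  B6←B5: walk B5→B3 to B1
  B7←B4: walk B4 to B1
  B7←B6: walk B6 to B1
  B0: DF=∅
  B1: DF={B1}
  B2: DF={B3,B4,B6}
  B3: DF={B6}
  B4: DF={B7}
  B5: DF={B6}
  B6: DF={B1,B7}
  B7: DF=∅

DF(B2) = ["B3", "B4", "B6"]

Answer: ["B3", "B4", "B6"]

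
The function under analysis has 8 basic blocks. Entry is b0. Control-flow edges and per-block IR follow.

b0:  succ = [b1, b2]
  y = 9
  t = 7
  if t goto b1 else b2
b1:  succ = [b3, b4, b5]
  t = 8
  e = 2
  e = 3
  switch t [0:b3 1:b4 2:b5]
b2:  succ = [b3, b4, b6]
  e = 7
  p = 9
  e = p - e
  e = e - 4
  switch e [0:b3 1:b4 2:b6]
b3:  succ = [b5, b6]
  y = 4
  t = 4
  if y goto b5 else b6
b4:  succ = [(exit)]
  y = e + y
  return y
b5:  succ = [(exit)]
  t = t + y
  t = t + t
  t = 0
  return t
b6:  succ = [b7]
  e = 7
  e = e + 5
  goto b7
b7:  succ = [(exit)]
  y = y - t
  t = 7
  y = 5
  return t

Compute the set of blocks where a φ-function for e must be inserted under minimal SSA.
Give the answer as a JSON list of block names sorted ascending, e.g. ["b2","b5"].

Answer: ["b3", "b4", "b5", "b6"]

Working:
idom tree: b1←b0 b2←b0 b3←b0 b4←b0 b5←b0 b6←b0 b7←b6
Dom at joins:
  b3: preds {b1,b2}: {b0,b1} ∩ {b0,b2} = {b0}; idom=b0
  b4: preds {b1,b2}: {b0,b1} ∩ {b0,b2} = {b0}; idom=b0
  b5: preds {b1,b3}: {b0,b1} ∩ {b0,b3} = {b0}; idom=b0
  b6: preds {b2,b3}: {b0,b2} ∩ {b0,b3} = {b0}; idom=b0

DF derivation:
  b3←b1: walk b1 to b0
  b3←b2: walk b2 to b0
  b4←b1: walk b1 to b0
  b4←b2: walk b2 to b0
  b5←b1: walk b1 to b0
  b5←b3: walk b3 to b0
  b6←b2: walk b2 to b0
  b6←b3: walk b3 to b0
  b0 → ∅
  b1 → {b3,b4,b5}
  b2 → {b3,b4,b6}
  b3 → {b5,b6}
  b4 → ∅
  b5 → ∅
  b6 → ∅
  b7 → ∅

φ for e: defs {b1,b2,b6}
  DF⁺ = {b3,b4,b5,b6}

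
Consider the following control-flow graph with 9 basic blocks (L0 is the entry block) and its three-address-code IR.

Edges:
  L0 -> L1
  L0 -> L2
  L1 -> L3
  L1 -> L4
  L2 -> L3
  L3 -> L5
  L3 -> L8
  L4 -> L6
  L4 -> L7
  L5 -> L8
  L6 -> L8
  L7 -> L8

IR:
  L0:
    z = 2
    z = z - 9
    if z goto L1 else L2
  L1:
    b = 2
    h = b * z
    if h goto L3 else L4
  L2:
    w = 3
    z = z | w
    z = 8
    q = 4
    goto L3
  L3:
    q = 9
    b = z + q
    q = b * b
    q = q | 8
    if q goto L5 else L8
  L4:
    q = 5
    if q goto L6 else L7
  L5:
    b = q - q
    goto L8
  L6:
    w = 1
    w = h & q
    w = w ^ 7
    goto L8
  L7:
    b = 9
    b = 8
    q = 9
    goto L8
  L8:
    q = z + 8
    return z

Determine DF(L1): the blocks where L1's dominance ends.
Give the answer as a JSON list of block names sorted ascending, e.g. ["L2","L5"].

Answer: ["L3", "L8"]

Analysis:
idom tree: L1←L0 L2←L0 L3←L0 L4←L1 L5←L3 L6←L4 L7←L4 L8←L0
Dom∩ at merges:
  L3: preds {L1,L2}: {L0,L1} ∩ {L0,L2} = {L0}; idom=L0
  L8: preds {L3,L5,L6,L7}: {L0,L3} ∩ {L0,L3,L5} ∩ {L0,L1,L4,L6} ∩ {L0,L1,L4,L7} = {L0}; idom=L0

DF derivation:
  L3←L1: walk L1 to L0
  L3←L2: walk L2 to L0
  L8←L3: walk L3 to L0
  L8←L5: walk L5→L3 to L0
  L8←L6: walk L6→L4→L1 to L0
  L8←L7: walk L7→L4→L1 to L0
  L0 → ∅
  L1 → {L3,L8}
  L2 → {L3}
  L3 → {L8}
  L4 → {L8}
  L5 → {L8}
  L6 → {L8}
  L7 → {L8}
  L8 → ∅

DF(L1) = ["L3", "L8"]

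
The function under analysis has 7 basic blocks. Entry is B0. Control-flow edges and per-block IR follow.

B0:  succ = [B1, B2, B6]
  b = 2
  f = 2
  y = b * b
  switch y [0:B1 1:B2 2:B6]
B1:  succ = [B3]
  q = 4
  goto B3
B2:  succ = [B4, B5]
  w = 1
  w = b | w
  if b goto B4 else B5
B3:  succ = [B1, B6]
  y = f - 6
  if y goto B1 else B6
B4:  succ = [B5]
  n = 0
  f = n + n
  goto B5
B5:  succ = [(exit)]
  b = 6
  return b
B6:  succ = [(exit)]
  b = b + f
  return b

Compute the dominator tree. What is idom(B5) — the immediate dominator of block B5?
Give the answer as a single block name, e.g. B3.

idom tree: B1←B0 B2←B0 B3←B1 B4←B2 B5←B2 B6←B0
Join-block Dom:
  B1: preds {B0,B3}: {B0} ∩ {B0,B1,B3} = {B0}; idom=B0
  B5: preds {B2,B4}: {B0,B2} ∩ {B0,B2,B4} = {B0,B2}; idom=B2
  B6: preds {B0,B3}: {B0} ∩ {B0,B1,B3} = {B0}; idom=B0

idom(B5) = B2

Answer: B2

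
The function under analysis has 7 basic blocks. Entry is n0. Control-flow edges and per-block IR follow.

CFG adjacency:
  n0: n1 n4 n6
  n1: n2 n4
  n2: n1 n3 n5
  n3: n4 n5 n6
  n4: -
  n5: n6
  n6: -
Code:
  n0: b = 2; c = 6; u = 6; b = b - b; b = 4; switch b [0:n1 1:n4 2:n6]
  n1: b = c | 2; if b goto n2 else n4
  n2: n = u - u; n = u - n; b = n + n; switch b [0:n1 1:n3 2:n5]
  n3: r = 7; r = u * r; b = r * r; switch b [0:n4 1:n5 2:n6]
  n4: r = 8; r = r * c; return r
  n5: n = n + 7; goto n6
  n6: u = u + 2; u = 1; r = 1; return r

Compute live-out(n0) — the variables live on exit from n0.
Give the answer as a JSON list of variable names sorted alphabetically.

Block summaries:
  n0: def={b,c,u} ue=∅
  n1: def={b} ue={c}
  n2: def={b,n} ue={u}
  n3: def={b,r} ue={u}
  n4: def={r} ue={c}
  n5: def={n} ue={n}
  n6: def={r,u} ue={u}

Backward fixpoint:
  live n0: ∅→{c,u}
  live n1: {c,u}→{c,u}
  live n2: {c,u}→{c,n,u}
  live n3: {c,n,u}→{c,n,u}
  live n4: {c}→∅
  live n5: {n,u}→{u}
  live n6: {u}→∅

live-out(n0) = ["c", "u"]

Answer: ["c", "u"]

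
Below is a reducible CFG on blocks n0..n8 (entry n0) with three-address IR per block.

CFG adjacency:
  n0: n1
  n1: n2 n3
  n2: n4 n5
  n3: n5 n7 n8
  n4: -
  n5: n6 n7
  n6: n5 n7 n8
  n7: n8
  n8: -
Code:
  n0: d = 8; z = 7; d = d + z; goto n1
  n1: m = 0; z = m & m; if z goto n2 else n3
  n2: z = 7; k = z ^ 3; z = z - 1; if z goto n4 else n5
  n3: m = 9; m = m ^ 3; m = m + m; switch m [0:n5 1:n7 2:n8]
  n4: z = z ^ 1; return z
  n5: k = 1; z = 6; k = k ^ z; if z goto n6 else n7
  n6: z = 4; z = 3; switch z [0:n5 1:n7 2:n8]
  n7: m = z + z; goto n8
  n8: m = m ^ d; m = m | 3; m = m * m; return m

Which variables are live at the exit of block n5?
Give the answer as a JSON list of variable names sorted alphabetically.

Block summaries:
  n0 def {d,z} use ∅
  n1 def {m,z} use ∅
  n2 def {k,z} use ∅
  n3 def {m} use ∅
  n4 def {z} use {z}
  n5 def {k,z} use ∅
  n6 def {z} use ∅
  n7 def {m} use {z}
  n8 def {m} use {d,m}

Live sets:
  n0: in=∅ out={d}
  n1: in={d} out={d,m,z}
  n2: in={d,m} out={d,m,z}
  n3: in={d,z} out={d,m,z}
  n4: in={z} out=∅
  n5: in={d,m} out={d,m,z}
  n6: in={d,m} out={d,m,z}
  n7: in={d,z} out={d,m}
  n8: in={d,m} out=∅

live-out(n5) = ["d", "m", "z"]

Answer: ["d", "m", "z"]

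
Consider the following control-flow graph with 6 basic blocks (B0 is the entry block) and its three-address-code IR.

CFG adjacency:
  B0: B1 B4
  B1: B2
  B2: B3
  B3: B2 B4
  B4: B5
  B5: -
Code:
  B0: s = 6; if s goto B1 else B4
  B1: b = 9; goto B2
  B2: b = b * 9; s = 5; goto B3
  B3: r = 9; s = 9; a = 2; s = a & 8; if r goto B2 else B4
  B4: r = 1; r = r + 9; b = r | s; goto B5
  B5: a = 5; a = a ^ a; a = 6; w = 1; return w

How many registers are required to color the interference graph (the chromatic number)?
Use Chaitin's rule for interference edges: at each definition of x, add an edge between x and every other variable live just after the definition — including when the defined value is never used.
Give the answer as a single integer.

Answer: 3

Derivation:
def/use:
  B0 def {s} use ∅
  B1 def {b} use ∅
  B2 def {b,s} use {b}
  B3 def {a,r,s} use ∅
  B4 def {b,r} use {s}
  B5 def {a,w} use ∅

Liveness:
  B0: in=∅ out={s}
  B1: in=∅ out={b}
  B2: in={b} out={b}
  B3: in={b} out={b,s}
  B4: in={s} out=∅
  B5: in=∅ out=∅

Conflict graph:
  a↔{b,r}
  b↔{a,r,s}
  r↔{a,b,s}
  s↔{b,r}
  w↔∅

Colouring:
  clique {a,b,r} ⇒ need ≥ 3
  3-colouring: r0={b,w}  r1={r}  r2={a,s}
  χ = 3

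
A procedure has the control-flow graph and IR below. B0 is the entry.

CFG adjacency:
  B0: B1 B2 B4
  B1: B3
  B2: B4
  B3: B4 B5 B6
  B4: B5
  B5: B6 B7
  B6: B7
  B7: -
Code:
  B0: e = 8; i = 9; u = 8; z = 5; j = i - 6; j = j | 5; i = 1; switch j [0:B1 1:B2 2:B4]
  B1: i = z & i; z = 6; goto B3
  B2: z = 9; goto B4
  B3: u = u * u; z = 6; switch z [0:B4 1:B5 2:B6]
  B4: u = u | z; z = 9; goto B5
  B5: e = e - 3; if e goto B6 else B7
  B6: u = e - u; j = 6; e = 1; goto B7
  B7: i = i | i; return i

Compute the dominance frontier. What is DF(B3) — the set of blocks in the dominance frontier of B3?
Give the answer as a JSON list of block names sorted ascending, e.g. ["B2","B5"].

Answer: ["B4", "B5", "B6"]

Working:
idom tree: B1←B0 B2←B0 B3←B1 B4←B0 B5←B0 B6←B0 B7←B0
Join-block Dom:
  B4: preds {B0,B2,B3}: {B0} ∩ {B0,B2} ∩ {B0,B1,B3} = {B0}; idom=B0
  B5: preds {B3,B4}: {B0,B1,B3} ∩ {B0,B4} = {B0}; idom=B0
  B6: preds {B3,B5}: {B0,B1,B3} ∩ {B0,B5} = {B0}; idom=B0
  B7: preds {B5,B6}: {B0,B5} ∩ {B0,B6} = {B0}; idom=B0

Frontier:
  join B4 pred B0: · stop@B0
  join B4 pred B2: B2 stop@B0
  join B4 pred B3: B3→B1 stop@B0
  join B5 pred B3: B3→B1 stop@B0
  join B5 pred B4: B4 stop@B0
  join B6 pred B3: B3→B1 stop@B0
  join B6 pred B5: B5 stop@B0
  join B7 pred B5: B5 stop@B0
  join B7 pred B6: B6 stop@B0
  DF(B0)=∅
  DF(B1)={B4,B5,B6}
  DF(B2)={B4}
  DF(B3)={B4,B5,B6}
  DF(B4)={B5}
  DF(B5)={B6,B7}
  DF(B6)={B7}
  DF(B7)=∅

DF(B3) = ["B4", "B5", "B6"]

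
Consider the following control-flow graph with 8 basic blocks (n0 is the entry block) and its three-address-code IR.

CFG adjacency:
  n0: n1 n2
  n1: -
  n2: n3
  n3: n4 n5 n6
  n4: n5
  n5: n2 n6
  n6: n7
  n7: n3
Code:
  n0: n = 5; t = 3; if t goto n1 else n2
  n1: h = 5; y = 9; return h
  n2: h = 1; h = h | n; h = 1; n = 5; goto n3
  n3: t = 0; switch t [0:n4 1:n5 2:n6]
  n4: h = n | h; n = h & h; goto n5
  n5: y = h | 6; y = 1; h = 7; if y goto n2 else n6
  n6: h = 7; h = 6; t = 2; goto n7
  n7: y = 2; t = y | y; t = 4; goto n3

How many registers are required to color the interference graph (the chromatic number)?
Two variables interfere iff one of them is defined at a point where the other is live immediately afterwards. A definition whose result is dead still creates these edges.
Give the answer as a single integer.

Block summaries:
  n0 def {n,t} use ∅
  n1 def {h,y} use ∅
  n2 def {h,n} use {n}
  n3 def {t} use ∅
  n4 def {h,n} use {h,n}
  n5 def {h,y} use {h}
  n6 def {h,t} use ∅
  n7 def {t,y} use ∅

Liveness:
  n0: in=∅ out={n}
  n1: in=∅ out=∅
  n2: in={n} out={h,n}
  n3: in={h,n} out={h,n}
  n4: in={h,n} out={h,n}
  n5: in={h,n} out={n}
  n6: in={n} out={h,n}
  n7: in={h,n} out={h,n}

Interfere edges:
  h↔{n,t,y}
  n↔{h,t,y}
  t↔{h,n}
  y↔{h,n}

Registers:
  lower bound: {h,n,t} mutually conflict ⇒ χ ≥ 3
  3-colouring: R0={h}  R1={n}  R2={t,y}
  χ = 3

Answer: 3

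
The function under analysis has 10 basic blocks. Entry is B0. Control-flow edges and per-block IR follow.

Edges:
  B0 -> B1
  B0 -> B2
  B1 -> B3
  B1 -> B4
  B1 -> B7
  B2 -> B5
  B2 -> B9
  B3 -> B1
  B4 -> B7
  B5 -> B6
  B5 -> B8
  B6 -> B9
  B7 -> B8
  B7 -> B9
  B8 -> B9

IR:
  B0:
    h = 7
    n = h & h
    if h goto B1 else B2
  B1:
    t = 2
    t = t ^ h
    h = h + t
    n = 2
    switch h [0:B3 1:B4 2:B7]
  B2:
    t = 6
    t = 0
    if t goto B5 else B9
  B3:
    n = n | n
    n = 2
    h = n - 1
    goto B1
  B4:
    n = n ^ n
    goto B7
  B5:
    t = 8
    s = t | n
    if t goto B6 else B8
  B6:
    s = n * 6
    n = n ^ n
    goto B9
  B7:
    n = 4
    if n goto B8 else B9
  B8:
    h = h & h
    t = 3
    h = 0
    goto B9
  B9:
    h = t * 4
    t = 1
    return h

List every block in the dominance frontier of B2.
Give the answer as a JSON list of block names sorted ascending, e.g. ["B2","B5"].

idom tree: B1←B0 B2←B0 B3←B1 B4←B1 B5←B2 B6←B5 B7←B1 B8←B0 B9←B0
Dom at joins:
  B1: preds {B0,B3}: {B0} ∩ {B0,B1,B3} = {B0}; idom=B0
  B7: preds {B1,B4}: {B0,B1} ∩ {B0,B1,B4} = {B0,B1}; idom=B1
  B8: preds {B5,B7}: {B0,B2,B5} ∩ {B0,B1,B7} = {B0}; idom=B0
  B9: preds {B2,B6,B7,B8}: {B0,B2} ∩ {B0,B2,B5,B6} ∩ {B0,B1,B7} ∩ {B0,B8} = {B0}; idom=B0

DF derivation:
  B1←B0: walk · to B0
  B1←B3: walk B3→B1 to B0
  B7←B1: walk · to B1
  B7←B4: walk B4 to B1
  B8←B5: walk B5→B2 to B0
  B8←B7: walk B7→B1 to B0
  B9←B2: walk B2 to B0
  B9←B6: walk B6→B5→B2 to B0
  B9←B7: walk B7→B1 to B0
  B9←B8: walk B8 to B0
  DF(B0)=∅
  DF(B1)={B1,B8,B9}
  DF(B2)={B8,B9}
  DF(B3)={B1}
  DF(B4)={B7}
  DF(B5)={B8,B9}
  DF(B6)={B9}
  DF(B7)={B8,B9}
  DF(B8)={B9}
  DF(B9)=∅

DF(B2) = ["B8", "B9"]

Answer: ["B8", "B9"]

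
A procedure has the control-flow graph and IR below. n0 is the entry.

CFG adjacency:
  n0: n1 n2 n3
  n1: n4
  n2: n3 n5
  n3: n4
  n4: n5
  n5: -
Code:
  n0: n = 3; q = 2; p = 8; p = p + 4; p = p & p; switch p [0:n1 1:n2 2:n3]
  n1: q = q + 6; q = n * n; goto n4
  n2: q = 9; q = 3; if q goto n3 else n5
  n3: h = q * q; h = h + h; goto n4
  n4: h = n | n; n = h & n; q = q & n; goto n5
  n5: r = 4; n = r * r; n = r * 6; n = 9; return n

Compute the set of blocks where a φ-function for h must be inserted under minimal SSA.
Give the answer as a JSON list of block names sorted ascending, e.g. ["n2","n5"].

idom tree: n1←n0 n2←n0 n3←n0 n4←n0 n5←n0
Dom∩ at merges:
  n3: preds {n0,n2}: {n0} ∩ {n0,n2} = {n0}; idom=n0
  n4: preds {n1,n3}: {n0,n1} ∩ {n0,n3} = {n0}; idom=n0
  n5: preds {n2,n4}: {n0,n2} ∩ {n0,n4} = {n0}; idom=n0

DF walk-up:
  n3←n0: walk · to n0
  n3←n2: walk n2 to n0
  n4←n1: walk n1 to n0
  n4←n3: walk n3 to n0
  n5←n2: walk n2 to n0
  n5←n4: walk n4 to n0
  n0: DF=∅
  n1: DF={n4}
  n2: DF={n3,n5}
  n3: DF={n4}
  n4: DF={n5}
  n5: DF=∅

φ for h: defs {n3,n4}
  DF⁺ = {n4,n5}

Answer: ["n4", "n5"]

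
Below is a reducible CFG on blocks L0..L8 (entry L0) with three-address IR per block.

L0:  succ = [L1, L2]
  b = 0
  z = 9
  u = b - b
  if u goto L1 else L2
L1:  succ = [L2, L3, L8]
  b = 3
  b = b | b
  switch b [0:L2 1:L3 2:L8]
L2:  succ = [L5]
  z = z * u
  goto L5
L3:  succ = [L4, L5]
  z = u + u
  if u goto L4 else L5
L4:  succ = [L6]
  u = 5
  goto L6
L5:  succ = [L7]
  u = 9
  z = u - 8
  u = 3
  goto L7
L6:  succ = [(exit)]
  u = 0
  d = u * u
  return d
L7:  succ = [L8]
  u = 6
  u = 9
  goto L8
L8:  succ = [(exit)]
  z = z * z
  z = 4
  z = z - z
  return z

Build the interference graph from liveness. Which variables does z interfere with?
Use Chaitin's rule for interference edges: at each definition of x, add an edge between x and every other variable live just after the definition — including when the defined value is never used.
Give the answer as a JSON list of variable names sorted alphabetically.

Block summaries:
  L0: def={b,u,z} ue=∅
  L1: def={b} ue=∅
  L2: def={z} ue={u,z}
  L3: def={z} ue={u}
  L4: def={u} ue=∅
  L5: def={u,z} ue=∅
  L6: def={d,u} ue=∅
  L7: def={u} ue=∅
  L8: def={z} ue={z}

Live sets:
  L0: in=∅ out={u,z}
  L1: in={u,z} out={u,z}
  L2: in={u,z} out=∅
  L3: in={u} out=∅
  L4: in=∅ out=∅
  L5: in=∅ out={z}
  L6: in=∅ out=∅
  L7: in={z} out={z}
  L8: in={z} out=∅

Conflict graph:
  b↔{u,z}
  d↔∅
  u↔{b,z}
  z↔{b,u}

N(z) = ["b", "u"]

Answer: ["b", "u"]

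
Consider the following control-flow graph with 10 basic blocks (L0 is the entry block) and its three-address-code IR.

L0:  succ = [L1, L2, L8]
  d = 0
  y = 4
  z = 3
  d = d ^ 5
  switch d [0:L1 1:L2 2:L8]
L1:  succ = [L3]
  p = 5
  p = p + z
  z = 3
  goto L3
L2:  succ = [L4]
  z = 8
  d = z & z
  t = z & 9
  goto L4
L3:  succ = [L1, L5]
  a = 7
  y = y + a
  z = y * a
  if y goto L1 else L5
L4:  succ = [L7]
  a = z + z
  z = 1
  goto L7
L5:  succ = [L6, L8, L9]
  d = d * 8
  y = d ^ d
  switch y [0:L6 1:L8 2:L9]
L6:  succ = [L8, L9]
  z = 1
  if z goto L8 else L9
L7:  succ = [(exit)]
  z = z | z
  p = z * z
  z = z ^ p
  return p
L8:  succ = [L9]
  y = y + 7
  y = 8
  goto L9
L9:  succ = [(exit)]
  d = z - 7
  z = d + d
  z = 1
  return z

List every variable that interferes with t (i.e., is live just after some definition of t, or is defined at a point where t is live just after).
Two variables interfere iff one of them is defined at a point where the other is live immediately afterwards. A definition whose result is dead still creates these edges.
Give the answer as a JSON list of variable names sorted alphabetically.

def/use:
  L0: def={d,y,z} ue=∅
  L1: def={p,z} ue={z}
  L2: def={d,t,z} ue=∅
  L3: def={a,y,z} ue={y}
  L4: def={a,z} ue={z}
  L5: def={d,y} ue={d}
  L6: def={z} ue=∅
  L7: def={p,z} ue={z}
  L8: def={y} ue={y}
  L9: def={d,z} ue={z}

Live sets:
  L0 li=∅ lo={d,y,z}
  L1 li={d,y,z} lo={d,y}
  L2 li=∅ lo={z}
  L3 li={d,y} lo={d,y,z}
  L4 li={z} lo={z}
  L5 li={d,z} lo={y,z}
  L6 li={y} lo={y,z}
  L7 li={z} lo=∅
  L8 li={y,z} lo={z}
  L9 li={z} lo=∅

Interference:
  a↔{d,y}
  d↔{a,p,y,z}
  p↔{d,y,z}
  t↔{z}
  y↔{a,d,p,z}
  z↔{d,p,t,y}

N(t) = ["z"]

Answer: ["z"]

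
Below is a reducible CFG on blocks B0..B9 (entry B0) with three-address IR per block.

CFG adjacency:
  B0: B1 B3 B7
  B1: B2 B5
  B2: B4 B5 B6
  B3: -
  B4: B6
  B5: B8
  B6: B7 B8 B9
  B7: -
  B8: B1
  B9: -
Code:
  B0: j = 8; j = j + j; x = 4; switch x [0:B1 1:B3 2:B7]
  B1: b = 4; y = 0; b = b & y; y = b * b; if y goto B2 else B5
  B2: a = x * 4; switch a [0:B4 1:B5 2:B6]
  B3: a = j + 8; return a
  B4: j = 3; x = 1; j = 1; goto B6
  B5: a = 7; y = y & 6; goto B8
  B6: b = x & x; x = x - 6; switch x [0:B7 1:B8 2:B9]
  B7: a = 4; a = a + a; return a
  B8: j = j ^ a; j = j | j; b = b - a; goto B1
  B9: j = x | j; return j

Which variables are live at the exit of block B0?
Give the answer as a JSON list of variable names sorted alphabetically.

Answer: ["j", "x"]

Analysis:
def/use:
  B0 def {j,x} use ∅
  B1 def {b,y} use ∅
  B2 def {a} use {x}
  B3 def {a} use {j}
  B4 def {j,x} use ∅
  B5 def {a,y} use {y}
  B6 def {b,x} use {x}
  B7 def {a} use ∅
  B8 def {b,j} use {a,b,j}
  B9 def {j} use {j,x}

Live sets:
  live B0: ∅→{j,x}
  live B1: {j,x}→{b,j,x,y}
  live B2: {b,j,x,y}→{a,b,j,x,y}
  live B3: {j}→∅
  live B4: {a}→{a,j,x}
  live B5: {b,j,x,y}→{a,b,j,x}
  live B6: {a,j,x}→{a,b,j,x}
  live B7: ∅→∅
  live B8: {a,b,j,x}→{j,x}
  live B9: {j,x}→∅

live-out(B0) = ["j", "x"]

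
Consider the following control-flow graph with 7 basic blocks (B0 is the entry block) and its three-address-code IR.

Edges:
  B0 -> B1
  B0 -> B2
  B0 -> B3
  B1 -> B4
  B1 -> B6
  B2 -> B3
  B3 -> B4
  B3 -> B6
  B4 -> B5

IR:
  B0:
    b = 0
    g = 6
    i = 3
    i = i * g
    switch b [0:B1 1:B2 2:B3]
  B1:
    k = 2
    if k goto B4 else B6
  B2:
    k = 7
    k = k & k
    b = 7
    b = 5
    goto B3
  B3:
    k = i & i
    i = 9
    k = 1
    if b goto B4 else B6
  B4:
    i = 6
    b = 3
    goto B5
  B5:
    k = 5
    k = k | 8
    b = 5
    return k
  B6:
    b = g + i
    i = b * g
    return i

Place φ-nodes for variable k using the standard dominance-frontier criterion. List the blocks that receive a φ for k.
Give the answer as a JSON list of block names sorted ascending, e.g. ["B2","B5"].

Answer: ["B3", "B4", "B6"]

Derivation:
idom tree: B1←B0 B2←B0 B3←B0 B4←B0 B5←B4 B6←B0
Dom at joins:
  B3: preds {B0,B2}: {B0} ∩ {B0,B2} = {B0}; idom=B0
  B4: preds {B1,B3}: {B0,B1} ∩ {B0,B3} = {B0}; idom=B0
  B6: preds {B1,B3}: {B0,B1} ∩ {B0,B3} = {B0}; idom=B0

Frontier:
  B3←B0: walk · to B0
  B3←B2: walk B2 to B0
  B4←B1: walk B1 to B0
  B4←B3: walk B3 to B0
  B6←B1: walk B1 to B0
  B6←B3: walk B3 to B0
  B0: DF=∅
  B1: DF={B4,B6}
  B2: DF={B3}
  B3: DF={B4,B6}
  B4: DF=∅
  B5: DF=∅
  B6: DF=∅

φ for k: defs {B1,B2,B3,B5}
  DF⁺ = {B3,B4,B6}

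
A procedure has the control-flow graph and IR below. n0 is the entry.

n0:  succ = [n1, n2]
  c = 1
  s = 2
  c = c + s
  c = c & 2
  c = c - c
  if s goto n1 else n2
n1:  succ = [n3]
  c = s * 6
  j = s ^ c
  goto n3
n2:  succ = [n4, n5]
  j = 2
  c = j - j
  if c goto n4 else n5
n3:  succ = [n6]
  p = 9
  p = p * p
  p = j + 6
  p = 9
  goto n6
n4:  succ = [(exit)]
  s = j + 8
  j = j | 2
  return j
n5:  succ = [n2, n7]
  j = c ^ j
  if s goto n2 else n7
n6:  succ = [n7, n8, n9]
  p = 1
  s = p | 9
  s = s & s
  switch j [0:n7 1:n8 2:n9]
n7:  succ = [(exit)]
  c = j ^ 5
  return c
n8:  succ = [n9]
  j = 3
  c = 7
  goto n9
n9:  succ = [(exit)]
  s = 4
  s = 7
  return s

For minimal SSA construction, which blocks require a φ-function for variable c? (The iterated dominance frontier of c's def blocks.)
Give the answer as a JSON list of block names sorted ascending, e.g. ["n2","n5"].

Answer: ["n2", "n7", "n9"]

Working:
idom tree: n1←n0 n2←n0 n3←n1 n4←n2 n5←n2 n6←n3 n7←n0 n8←n6 n9←n6
Dom at joins:
  n2: preds {n0,n5}: {n0} ∩ {n0,n2,n5} = {n0}; idom=n0
  n7: preds {n5,n6}: {n0,n2,n5} ∩ {n0,n1,n3,n6} = {n0}; idom=n0
  n9: preds {n6,n8}: {n0,n1,n3,n6} ∩ {n0,n1,n3,n6,n8} = {n0,n1,n3,n6}; idom=n6

DF walk-up:
  n2←n0: walk · to n0
  n2←n5: walk n5→n2 to n0
  n7←n5: walk n5→n2 to n0
  n7←n6: walk n6→n3→n1 to n0
  n9←n6: walk · to n6
  n9←n8: walk n8 to n6
  n0 → ∅
  n1 → {n7}
  n2 → {n2,n7}
  n3 → {n7}
  n4 → ∅
  n5 → {n2,n7}
  n6 → {n7}
  n7 → ∅
  n8 → {n9}
  n9 → ∅

φ for c: defs {n0,n1,n2,n7,n8}
  DF⁺ = {n2,n7,n9}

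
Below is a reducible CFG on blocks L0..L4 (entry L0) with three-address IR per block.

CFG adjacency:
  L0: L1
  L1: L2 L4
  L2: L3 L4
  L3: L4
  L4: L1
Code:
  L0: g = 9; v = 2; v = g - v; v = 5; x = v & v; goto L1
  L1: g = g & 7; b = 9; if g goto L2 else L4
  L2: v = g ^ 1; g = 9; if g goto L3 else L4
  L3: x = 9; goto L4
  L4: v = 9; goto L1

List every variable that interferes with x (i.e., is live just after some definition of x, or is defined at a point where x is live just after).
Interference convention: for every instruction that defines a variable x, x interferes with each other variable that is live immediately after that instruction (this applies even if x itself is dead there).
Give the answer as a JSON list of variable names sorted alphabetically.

Answer: ["g"]

Derivation:
Per-block:
  L0: {g,v,x} / ∅
  L1: {b,g} / {g}
  L2: {g,v} / {g}
  L3: {x} / ∅
  L4: {v} / ∅

Backward fixpoint:
  L0: in=∅ out={g}
  L1: in={g} out={g}
  L2: in={g} out={g}
  L3: in={g} out={g}
  L4: in={g} out={g}

Conflict graph:
  b — {g}
  g — {b,v,x}
  v — {g}
  x — {g}

N(x) = ["g"]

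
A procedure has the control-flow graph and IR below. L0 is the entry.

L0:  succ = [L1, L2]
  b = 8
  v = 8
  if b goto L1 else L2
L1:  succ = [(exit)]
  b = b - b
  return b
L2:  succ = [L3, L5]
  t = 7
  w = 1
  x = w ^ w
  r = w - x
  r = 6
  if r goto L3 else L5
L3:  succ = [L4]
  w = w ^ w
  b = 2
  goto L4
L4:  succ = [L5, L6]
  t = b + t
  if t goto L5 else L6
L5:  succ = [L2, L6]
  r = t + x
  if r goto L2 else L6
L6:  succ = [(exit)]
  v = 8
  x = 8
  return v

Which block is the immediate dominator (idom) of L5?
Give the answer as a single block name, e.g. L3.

Answer: L2

Working:
idom tree: L1←L0 L2←L0 L3←L2 L4←L3 L5←L2 L6←L2
Dom∩ at merges:
  L2: preds {L0,L5}: {L0} ∩ {L0,L2,L5} = {L0}; idom=L0
  L5: preds {L2,L4}: {L0,L2} ∩ {L0,L2,L3,L4} = {L0,L2}; idom=L2
  L6: preds {L4,L5}: {L0,L2,L3,L4} ∩ {L0,L2,L5} = {L0,L2}; idom=L2

idom(L5) = L2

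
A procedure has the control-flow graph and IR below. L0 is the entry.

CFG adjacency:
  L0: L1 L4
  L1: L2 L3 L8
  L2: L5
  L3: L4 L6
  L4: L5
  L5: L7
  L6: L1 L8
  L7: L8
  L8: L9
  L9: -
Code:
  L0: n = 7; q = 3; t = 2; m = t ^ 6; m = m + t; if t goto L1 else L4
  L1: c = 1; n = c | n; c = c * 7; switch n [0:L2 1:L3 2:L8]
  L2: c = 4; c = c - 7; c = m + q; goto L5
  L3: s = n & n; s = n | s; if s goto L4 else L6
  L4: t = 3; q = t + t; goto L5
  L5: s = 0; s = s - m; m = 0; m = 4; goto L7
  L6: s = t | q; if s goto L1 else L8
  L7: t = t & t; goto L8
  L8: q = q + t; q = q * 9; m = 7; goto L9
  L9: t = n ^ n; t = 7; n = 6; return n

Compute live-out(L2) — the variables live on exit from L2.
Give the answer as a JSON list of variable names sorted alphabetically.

Answer: ["m", "n", "q", "t"]

Working:
Block summaries:
  L0: {m,n,q,t} / ∅
  L1: {c,n} / {n}
  L2: {c} / {m,q}
  L3: {s} / {n}
  L4: {q,t} / ∅
  L5: {m,s} / {m}
  L6: {s} / {q,t}
  L7: {t} / {t}
  L8: {m,q} / {q,t}
  L9: {n,t} / {n}

Live sets:
  L0 li=∅ lo={m,n,q,t}
  L1 li={m,n,q,t} lo={m,n,q,t}
  L2 li={m,n,q,t} lo={m,n,q,t}
  L3 li={m,n,q,t} lo={m,n,q,t}
  L4 li={m,n} lo={m,n,q,t}
  L5 li={m,n,q,t} lo={n,q,t}
  L6 li={m,n,q,t} lo={m,n,q,t}
  L7 li={n,q,t} lo={n,q,t}
  L8 li={n,q,t} lo={n}
  L9 li={n} lo=∅

live-out(L2) = ["m", "n", "q", "t"]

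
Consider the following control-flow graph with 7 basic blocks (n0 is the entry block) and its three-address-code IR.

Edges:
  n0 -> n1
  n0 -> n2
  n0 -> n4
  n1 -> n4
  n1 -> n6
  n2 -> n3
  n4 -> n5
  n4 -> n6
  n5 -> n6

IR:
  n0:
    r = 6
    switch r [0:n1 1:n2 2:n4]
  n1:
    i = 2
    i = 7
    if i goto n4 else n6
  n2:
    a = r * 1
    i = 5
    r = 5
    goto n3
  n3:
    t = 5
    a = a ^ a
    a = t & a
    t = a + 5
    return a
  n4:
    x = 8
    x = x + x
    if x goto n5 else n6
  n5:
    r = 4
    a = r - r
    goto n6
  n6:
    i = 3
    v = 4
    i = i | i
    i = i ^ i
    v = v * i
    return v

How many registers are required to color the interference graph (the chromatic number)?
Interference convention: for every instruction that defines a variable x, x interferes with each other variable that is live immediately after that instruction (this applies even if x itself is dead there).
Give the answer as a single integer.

def/use:
  n0 def {r} use ∅
  n1 def {i} use ∅
  n2 def {a,i,r} use {r}
  n3 def {a,t} use {a}
  n4 def {x} use ∅
  n5 def {a,r} use ∅
  n6 def {i,v} use ∅

Backward fixpoint:
  n0 li=∅ lo={r}
  n1 li=∅ lo=∅
  n2 li={r} lo={a}
  n3 li={a} lo=∅
  n4 li=∅ lo=∅
  n5 li=∅ lo=∅
  n6 li=∅ lo=∅

Interfere edges:
  a — {i,r,t}
  i — {a,v}
  r — {a}
  t — {a}
  v — {i}
  x — ∅

Registers:
  clique {a,i} ⇒ need ≥ 2
  2-colouring: R0={a,v,x}  R1={i,r,t}
  χ = 2

Answer: 2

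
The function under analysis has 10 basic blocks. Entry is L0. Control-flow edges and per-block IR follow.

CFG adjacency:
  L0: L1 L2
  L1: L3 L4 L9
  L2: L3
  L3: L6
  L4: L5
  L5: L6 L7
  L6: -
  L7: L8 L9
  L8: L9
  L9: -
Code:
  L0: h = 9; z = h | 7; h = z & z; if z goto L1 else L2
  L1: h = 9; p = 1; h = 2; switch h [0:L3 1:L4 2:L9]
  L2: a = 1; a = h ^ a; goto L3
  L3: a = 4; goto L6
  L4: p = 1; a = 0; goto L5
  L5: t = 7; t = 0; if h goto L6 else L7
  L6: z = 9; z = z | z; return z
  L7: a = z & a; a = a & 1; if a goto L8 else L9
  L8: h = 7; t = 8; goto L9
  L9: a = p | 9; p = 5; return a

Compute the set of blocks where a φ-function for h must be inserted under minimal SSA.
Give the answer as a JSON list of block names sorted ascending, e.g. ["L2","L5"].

idom tree: L1←L0 L2←L0 L3←L0 L4←L1 L5←L4 L6←L0 L7←L5 L8←L7 L9←L1
Dom∩ at merges:
  L3: preds {L1,L2}: {L0,L1} ∩ {L0,L2} = {L0}; idom=L0
  L6: preds {L3,L5}: {L0,L3} ∩ {L0,L1,L4,L5} = {L0}; idom=L0
  L9: preds {L1,L7,L8}: {L0,L1} ∩ {L0,L1,L4,L5,L7} ∩ {L0,L1,L4,L5,L7,L8} = {L0,L1}; idom=L1

DF walk-up:
  L3←L1: walk L1 to L0
  L3←L2: walk L2 to L0
  L6←L3: walk L3 to L0
  L6←L5: walk L5→L4→L1 to L0
  L9←L1: walk · to L1
  L9←L7: walk L7→L5→L4 to L1
  L9←L8: walk L8→L7→L5→L4 to L1
  DF(L0)=∅
  DF(L1)={L3,L6}
  DF(L2)={L3}
  DF(L3)={L6}
  DF(L4)={L6,L9}
  DF(L5)={L6,L9}
  DF(L6)=∅
  DF(L7)={L9}
  DF(L8)={L9}
  DF(L9)=∅

φ for h: defs {L0,L1,L8}
  DF⁺ = {L3,L6,L9}

Answer: ["L3", "L6", "L9"]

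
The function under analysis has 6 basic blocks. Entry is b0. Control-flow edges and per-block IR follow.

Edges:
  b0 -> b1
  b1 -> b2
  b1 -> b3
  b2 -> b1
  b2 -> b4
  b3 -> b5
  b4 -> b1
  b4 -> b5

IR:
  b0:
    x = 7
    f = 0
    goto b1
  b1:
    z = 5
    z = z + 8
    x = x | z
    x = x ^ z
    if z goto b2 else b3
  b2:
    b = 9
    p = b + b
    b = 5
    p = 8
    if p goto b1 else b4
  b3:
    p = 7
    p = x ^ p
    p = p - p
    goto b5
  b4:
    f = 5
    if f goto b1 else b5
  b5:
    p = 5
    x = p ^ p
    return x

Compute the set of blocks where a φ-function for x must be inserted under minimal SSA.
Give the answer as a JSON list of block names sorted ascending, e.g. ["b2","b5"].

idom tree: b1←b0 b2←b1 b3←b1 b4←b2 b5←b1
Dom at joins:
  b1: preds {b0,b2,b4}: {b0} ∩ {b0,b1,b2} ∩ {b0,b1,b2,b4} = {b0}; idom=b0
  b5: preds {b3,b4}: {b0,b1,b3} ∩ {b0,b1,b2,b4} = {b0,b1}; idom=b1

Frontier:
  join b1 pred b0: · stop@b0
  join b1 pred b2: b2→b1 stop@b0
  join b1 pred b4: b4→b2→b1 stop@b0
  join b5 pred b3: b3 stop@b1
  join b5 pred b4: b4→b2 stop@b1
  DF(b0)=∅
  DF(b1)={b1}
  DF(b2)={b1,b5}
  DF(b3)={b5}
  DF(b4)={b1,b5}
  DF(b5)=∅

φ for x: defs {b0,b1,b5}
  DF⁺ = {b1}

Answer: ["b1"]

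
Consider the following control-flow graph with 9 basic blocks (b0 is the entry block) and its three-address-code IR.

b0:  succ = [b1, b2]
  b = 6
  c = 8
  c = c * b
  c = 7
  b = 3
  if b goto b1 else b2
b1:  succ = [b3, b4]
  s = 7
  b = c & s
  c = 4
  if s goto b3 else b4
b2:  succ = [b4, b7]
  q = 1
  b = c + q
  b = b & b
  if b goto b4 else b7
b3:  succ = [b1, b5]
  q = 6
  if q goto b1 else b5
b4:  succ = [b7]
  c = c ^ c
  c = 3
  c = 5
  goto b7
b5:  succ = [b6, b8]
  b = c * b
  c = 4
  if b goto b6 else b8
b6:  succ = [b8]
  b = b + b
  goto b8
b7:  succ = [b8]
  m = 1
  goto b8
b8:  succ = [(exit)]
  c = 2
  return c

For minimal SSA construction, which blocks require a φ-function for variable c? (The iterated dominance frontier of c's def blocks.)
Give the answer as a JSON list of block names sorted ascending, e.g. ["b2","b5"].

Answer: ["b1", "b4", "b7", "b8"]

Working:
idom tree: b1←b0 b2←b0 b3←b1 b4←b0 b5←b3 b6←b5 b7←b0 b8←b0
Join-block Dom:
  b1: preds {b0,b3}: {b0} ∩ {b0,b1,b3} = {b0}; idom=b0
  b4: preds {b1,b2}: {b0,b1} ∩ {b0,b2} = {b0}; idom=b0
  b7: preds {b2,b4}: {b0,b2} ∩ {b0,b4} = {b0}; idom=b0
  b8: preds {b5,b6,b7}: {b0,b1,b3,b5} ∩ {b0,b1,b3,b5,b6} ∩ {b0,b7} = {b0}; idom=b0

DF derivation:
  b1←b0: walk · to b0
  b1←b3: walk b3→b1 to b0
  b4←b1: walk b1 to b0
  b4←b2: walk b2 to b0
  b7←b2: walk b2 to b0
  b7←b4: walk b4 to b0
  b8←b5: walk b5→b3→b1 to b0
  b8←b6: walk b6→b5→b3→b1 to b0
  b8←b7: walk b7 to b0
  b0 → ∅
  b1 → {b1,b4,b8}
  b2 → {b4,b7}
  b3 → {b1,b8}
  b4 → {b7}
  b5 → {b8}
  b6 → {b8}
  b7 → {b8}
  b8 → ∅

φ for c: defs {b0,b1,b4,b5,b8}
  DF⁺ = {b1,b4,b7,b8}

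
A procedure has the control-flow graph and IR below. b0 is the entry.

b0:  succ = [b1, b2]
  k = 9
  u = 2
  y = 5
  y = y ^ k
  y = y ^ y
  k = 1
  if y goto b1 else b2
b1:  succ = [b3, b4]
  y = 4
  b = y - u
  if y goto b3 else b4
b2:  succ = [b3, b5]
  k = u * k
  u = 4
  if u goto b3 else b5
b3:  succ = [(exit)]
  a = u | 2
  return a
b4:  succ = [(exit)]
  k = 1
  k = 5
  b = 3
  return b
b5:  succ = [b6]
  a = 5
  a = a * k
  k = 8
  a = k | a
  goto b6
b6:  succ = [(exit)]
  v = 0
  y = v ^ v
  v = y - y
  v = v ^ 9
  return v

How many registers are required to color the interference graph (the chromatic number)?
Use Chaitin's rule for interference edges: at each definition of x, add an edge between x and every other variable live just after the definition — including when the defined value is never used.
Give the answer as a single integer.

Per-block:
  b0 def {k,u,y} use ∅
  b1 def {b,y} use {u}
  b2 def {k,u} use {k,u}
  b3 def {a} use {u}
  b4 def {b,k} use ∅
  b5 def {a,k} use {k}
  b6 def {v,y} use ∅

Backward fixpoint:
  b0: in=∅ out={k,u}
  b1: in={u} out={u}
  b2: in={k,u} out={k,u}
  b3: in={u} out=∅
  b4: in=∅ out=∅
  b5: in={k} out=∅
  b6: in=∅ out=∅

Interference:
  a — {k}
  b — {u,y}
  k — {a,u,y}
  u — {b,k,y}
  v — ∅
  y — {b,k,u}

Colouring:
  clique {b,u,y} ⇒ need ≥ 3
  3-colouring: r0={b,k,v}  r1={a,u}  r2={y}
  χ = 3

Answer: 3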